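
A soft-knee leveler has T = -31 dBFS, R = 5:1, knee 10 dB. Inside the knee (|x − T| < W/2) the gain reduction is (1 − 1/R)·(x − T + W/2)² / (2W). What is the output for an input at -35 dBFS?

-35.04 dBFS

x − T + W/2 = -35 − (-31) + 5 = 1.
GR = (1 − 1/5) × 1² / 20 = 0.8 × 1 / 20 = 0.04 dB.
Output = -35 − 0.04 = -35.04 dBFS.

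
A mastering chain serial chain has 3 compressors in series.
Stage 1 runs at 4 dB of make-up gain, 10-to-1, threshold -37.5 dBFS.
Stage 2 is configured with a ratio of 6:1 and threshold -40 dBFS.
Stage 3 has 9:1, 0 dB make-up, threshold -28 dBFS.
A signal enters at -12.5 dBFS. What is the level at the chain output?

Stage 1: overshoot 25 dB → 25/10 = 2.5 dB → -35 dBFS; +4 dB make-up → -31 dBFS.
Stage 2: -31 dBFS is 9 dB over -40 dBFS; at 6:1 that becomes 1.5 dB over, giving -38.5 dBFS.
Stage 3: below threshold (-38.5 ≤ -28); passes unchanged; output -38.5 dBFS.

-38.5 dBFS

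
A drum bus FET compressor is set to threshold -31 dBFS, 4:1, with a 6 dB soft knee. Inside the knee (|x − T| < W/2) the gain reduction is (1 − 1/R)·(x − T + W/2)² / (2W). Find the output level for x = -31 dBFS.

-31.5625 dBFS

x − T + W/2 = -31 − (-31) + 3 = 3.
GR = (1 − 1/4) × 3² / 12 = 0.75 × 9 / 12 = 0.5625 dB.
Output = -31 − 0.5625 = -31.5625 dBFS.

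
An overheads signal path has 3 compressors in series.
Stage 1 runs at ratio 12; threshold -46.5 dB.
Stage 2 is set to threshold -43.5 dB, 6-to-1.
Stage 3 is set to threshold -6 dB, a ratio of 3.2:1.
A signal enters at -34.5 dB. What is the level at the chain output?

Stage 1: overshoot 12 dB → 12/12 = 1 dB → -45.5 dB.
Stage 2: -45.5 dB ≤ -43.5 dB, so stage 2 doesn't engage; output -45.5 dB.
Stage 3: -45.5 dB ≤ -6 dB, so stage 3 doesn't engage; output -45.5 dB.

-45.5 dB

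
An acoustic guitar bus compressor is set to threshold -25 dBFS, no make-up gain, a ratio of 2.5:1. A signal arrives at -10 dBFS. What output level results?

-19 dBFS

Overshoot: -10 − (-25) = 15 dB.
The 15 dB excess becomes 6 dB after 2.5:1 reduction.
That puts the output at -19 dBFS.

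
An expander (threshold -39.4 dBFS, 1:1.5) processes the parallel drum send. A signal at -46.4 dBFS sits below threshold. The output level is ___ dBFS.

-49.9 dBFS

Undershoot = (-39.4) − (-46.4) = 7 dB.
At 1:1.5, that expands to 10.5 dB under threshold.
Output = -39.4 − 10.5 = -49.9 dBFS.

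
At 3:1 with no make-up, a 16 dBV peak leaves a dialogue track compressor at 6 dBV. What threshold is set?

Let T be the threshold. Output overshoot = (input overshoot)/R, so 6 − T = (16 − T)/3.
3·(6 − T) = 16 − T → 2·T = 18 − 16 = 2.
T = 2/2 = 1 dBV.

1 dBV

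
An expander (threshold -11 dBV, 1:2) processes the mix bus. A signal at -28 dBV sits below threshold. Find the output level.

-45 dBV

Undershoot = (-11) − (-28) = 17 dB.
At 1:2, that expands to 34 dB under threshold.
Output = -11 − 34 = -45 dBV.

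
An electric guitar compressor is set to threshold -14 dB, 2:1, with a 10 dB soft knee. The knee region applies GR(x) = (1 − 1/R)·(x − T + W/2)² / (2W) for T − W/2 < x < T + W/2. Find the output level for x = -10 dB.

-12.025 dB

x − T + W/2 = -10 − (-14) + 5 = 9.
GR = (1 − 1/2) × 9² / 20 = 0.5 × 81 / 20 = 2.025 dB.
Output = -10 − 2.025 = -12.025 dB.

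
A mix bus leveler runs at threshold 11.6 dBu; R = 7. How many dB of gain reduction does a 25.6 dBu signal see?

12 dB

Overshoot = 25.6 − 11.6 = 14 dB.
At 7:1, output sits 14/7 = 2 dB above threshold.
Gain reduction = 14 − 2 = 12 dB.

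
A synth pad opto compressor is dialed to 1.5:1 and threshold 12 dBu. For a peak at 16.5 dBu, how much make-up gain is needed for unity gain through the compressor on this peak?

1.5 dB

Overshoot 4.5 dB → 4.5/1.5 = 3 dB after compression, so the compressed level is 12 + 3 = 15 dBu.
Make-up = target − compressed = 16.5 − 15 = 1.5 dB.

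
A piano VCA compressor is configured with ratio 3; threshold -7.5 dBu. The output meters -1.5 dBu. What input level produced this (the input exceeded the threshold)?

That's 6 dB above the -7.5 dBu threshold.
Before 3:1 compression the overshoot was 6 × 3 = 18 dB, so input = -7.5 + 18 = 10.5 dBu.

10.5 dBu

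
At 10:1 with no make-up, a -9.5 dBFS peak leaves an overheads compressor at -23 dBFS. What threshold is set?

Input is 15 dB above T (since output overshoot × R = input overshoot: (-23 − T)·10 = -9.5 − T gives T = -24.5 dBFS).
Check: -24.5 + (-9.5 − (-24.5))/10 = -24.5 + 1.5 = -23 dBFS. ✓

-24.5 dBFS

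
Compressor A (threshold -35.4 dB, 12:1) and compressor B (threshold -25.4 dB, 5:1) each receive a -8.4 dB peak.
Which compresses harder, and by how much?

A, by 11.15 dB

A: overshoot 27 dB → output overshoot 2.25 dB → GR 24.75 dB.
B: overshoot 17 dB → output overshoot 3.4 dB → GR 13.6 dB.
A reduces 11.15 dB more.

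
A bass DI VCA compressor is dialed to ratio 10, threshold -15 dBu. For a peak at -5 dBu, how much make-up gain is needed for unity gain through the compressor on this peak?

Overshoot 10 dB → 10/10 = 1 dB after compression, so the compressed level is -15 + 1 = -14 dBu.
Make-up = target − compressed = -5 − (-14) = 9 dB.

9 dB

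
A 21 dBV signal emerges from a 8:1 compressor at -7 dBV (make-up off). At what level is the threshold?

Input is 32 dB above T (since output overshoot × R = input overshoot: (-7 − T)·8 = 21 − T gives T = -11 dBV).
Check: -11 + (21 − (-11))/8 = -11 + 4 = -7 dBV. ✓

-11 dBV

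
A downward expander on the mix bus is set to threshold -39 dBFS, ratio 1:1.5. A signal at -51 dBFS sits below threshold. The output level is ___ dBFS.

-57 dBFS

The input is 12 dB below the -39 dBFS threshold.
A 1:1.5 expander multiplies undershoot by 1.5: 12 × 1.5 = 18 dB below threshold.
Output = -39 − 18 = -57 dBFS.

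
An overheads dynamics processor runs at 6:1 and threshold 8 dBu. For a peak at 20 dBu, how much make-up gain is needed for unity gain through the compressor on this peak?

10 dB

Without make-up, output = threshold + overshoot/6 = 8 + 2 = 10 dBu.
Gap to target: 10 dB.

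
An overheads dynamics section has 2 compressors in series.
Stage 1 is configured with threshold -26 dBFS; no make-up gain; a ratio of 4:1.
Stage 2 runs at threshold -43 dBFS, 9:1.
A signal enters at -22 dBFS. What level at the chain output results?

-41 dBFS

Stage 1: -22 dBFS is 4 dB over -26 dBFS; at 4:1 that becomes 1 dB over, giving -25 dBFS.
Stage 2: 18 dB above -43 dBFS, reduced 9:1 to 2 dB above → -41 dBFS.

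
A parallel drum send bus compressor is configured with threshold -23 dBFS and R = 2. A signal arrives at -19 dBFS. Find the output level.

-21 dBFS

The input is 4 dB above the -23 dBFS threshold.
2:1 compression reduces that to 4/2 = 2 dB over.
Output = -23 + 2 = -21 dBFS.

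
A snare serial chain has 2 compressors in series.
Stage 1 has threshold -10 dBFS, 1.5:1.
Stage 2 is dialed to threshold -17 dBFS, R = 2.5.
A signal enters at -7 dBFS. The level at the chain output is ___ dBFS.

Stage 1: -7 dBFS is 3 dB over -10 dBFS; at 1.5:1 that becomes 2 dB over, giving -8 dBFS.
Stage 2: 9 dB above -17 dBFS, reduced 2.5:1 to 3.6 dB above → -13.4 dBFS.

-13.4 dBFS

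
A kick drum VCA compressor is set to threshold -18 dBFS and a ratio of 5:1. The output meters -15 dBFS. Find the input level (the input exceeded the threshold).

-3 dBFS

The compressed level sits -15 − (-18) = 3 dB over threshold.
Input overshoot = R × output overshoot = 15 dB → input = -18 + 15 = -3 dBFS.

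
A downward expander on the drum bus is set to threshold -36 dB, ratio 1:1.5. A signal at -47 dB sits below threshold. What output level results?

Below threshold, a 1:1.5 expander applies gain = (1.5−1)×(T − x) of attenuation.
(1.5−1) × 11 = 5.5 dB, so output = -47 − 5.5 = -52.5 dB.

-52.5 dB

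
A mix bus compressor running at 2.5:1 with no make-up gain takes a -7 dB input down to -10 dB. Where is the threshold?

-12 dB

Gain reduction = -7 − (-10) = 3 dB; output overshoot = GR / (R − 1) = 3 / 1.5 = 2 dB.
Threshold = output − output overshoot = -10 − 2 = -12 dB.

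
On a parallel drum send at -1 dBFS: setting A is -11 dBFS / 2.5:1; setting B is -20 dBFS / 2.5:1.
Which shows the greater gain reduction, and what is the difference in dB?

A: GR = 10 − 10/2.5 = 6 dB.
B: GR = 19 − 19/2.5 = 11.4 dB.
B applies 5.4 dB more gain reduction.

B, by 5.4 dB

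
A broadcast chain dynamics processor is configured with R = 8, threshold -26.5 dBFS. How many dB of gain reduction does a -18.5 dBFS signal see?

-18.5 dBFS exceeds the threshold by 8 dB.
After 8:1 compression the overshoot becomes 8/8 = 1 dB.
GR = overshoot in − overshoot out = 8 − 1 = 7 dB.

7 dB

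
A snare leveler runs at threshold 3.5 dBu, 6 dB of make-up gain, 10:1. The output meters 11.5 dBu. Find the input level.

Stripping the +6 dB make-up gives 5.5 dBu at the gain stage.
The compressed level sits 5.5 − 3.5 = 2 dB over threshold.
Input overshoot = R × output overshoot = 20 dB → input = 3.5 + 20 = 23.5 dBu.

23.5 dBu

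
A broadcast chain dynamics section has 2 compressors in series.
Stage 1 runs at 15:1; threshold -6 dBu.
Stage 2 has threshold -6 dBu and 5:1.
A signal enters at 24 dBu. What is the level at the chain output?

Stage 1: 24 dBu is 30 dB over -6 dBu; at 15:1 that becomes 2 dB over, giving -4 dBu.
Stage 2: 2 dB above -6 dBu, reduced 5:1 to 0.4 dB above → -5.6 dBu.

-5.6 dBu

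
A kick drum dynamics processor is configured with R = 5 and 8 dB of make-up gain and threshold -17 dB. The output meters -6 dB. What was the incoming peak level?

-2 dB

Before make-up, the level was -6 − 8 = -14 dB.
Post-compression overshoot = -14 − (-17) = 3 dB.
Input overshoot = R × output overshoot = 15 dB → input = -17 + 15 = -2 dB.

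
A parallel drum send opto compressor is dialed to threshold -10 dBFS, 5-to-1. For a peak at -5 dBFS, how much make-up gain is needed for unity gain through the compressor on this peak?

4 dB

Overshoot 5 dB → 5/5 = 1 dB after compression, so the compressed level is -10 + 1 = -9 dBFS.
Make-up = target − compressed = -5 − (-9) = 4 dB.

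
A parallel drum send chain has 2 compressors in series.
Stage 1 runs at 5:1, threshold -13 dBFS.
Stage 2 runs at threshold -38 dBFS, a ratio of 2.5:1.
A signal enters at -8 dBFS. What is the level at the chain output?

-27.6 dBFS

Stage 1: -8 dBFS is 5 dB over -13 dBFS; at 5:1 that becomes 1 dB over, giving -12 dBFS.
Stage 2: 26 dB above -38 dBFS, reduced 2.5:1 to 10.4 dB above → -27.6 dBFS.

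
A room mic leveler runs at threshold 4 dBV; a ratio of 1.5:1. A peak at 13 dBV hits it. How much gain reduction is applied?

3 dB

Overshoot = 13 − 4 = 9 dB.
A 1.5:1 ratio leaves 6 dB of that excess.
So the signal is attenuated by 9 − 6 = 3 dB.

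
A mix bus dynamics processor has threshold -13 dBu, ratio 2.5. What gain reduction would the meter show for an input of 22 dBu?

21 dB

22 dBu exceeds the threshold by 35 dB.
At 2.5:1, output sits 35/2.5 = 14 dB above threshold.
GR = overshoot in − overshoot out = 35 − 14 = 21 dB.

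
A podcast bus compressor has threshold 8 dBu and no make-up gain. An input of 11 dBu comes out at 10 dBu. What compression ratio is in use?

Input overshoot = 11 − 8 = 3 dB; output overshoot = 10 − 8 = 2 dB.
Ratio = 3 / 2 = 1.5.

1.5:1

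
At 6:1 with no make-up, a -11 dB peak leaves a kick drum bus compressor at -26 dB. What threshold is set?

Let T be the threshold. Output overshoot = (input overshoot)/R, so -26 − T = (-11 − T)/6.
6·(-26 − T) = -11 − T → 5·T = -156 − (-11) = -145.
T = -145/5 = -29 dB.

-29 dB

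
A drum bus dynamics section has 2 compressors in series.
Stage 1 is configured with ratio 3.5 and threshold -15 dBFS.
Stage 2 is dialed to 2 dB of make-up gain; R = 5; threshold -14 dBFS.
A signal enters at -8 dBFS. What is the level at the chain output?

Stage 1: overshoot 7 dB → 7/3.5 = 2 dB → -13 dBFS.
Stage 2: 1 dB above -14 dBFS, reduced 5:1 to 0.2 dB above → -13.8 dBFS; +2 dB make-up → -11.8 dBFS.

-11.8 dBFS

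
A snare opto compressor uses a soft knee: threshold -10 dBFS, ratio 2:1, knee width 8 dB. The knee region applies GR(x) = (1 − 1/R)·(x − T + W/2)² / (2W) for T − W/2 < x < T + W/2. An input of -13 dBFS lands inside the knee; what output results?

x − T + W/2 = -13 − (-10) + 4 = 1.
GR = (1 − 1/2) × 1² / 16 = 0.5 × 1 / 16 = 0.03125 dB.
Output = -13 − 0.03125 = -13.03125 dBFS.

-13.03125 dBFS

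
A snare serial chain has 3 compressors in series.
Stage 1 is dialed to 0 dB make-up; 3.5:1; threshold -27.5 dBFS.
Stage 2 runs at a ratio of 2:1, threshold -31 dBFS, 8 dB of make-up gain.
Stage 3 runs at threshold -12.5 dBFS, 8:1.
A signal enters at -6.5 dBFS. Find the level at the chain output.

-18.25 dBFS

Stage 1: -6.5 dBFS is 21 dB over -27.5 dBFS; at 3.5:1 that becomes 6 dB over, giving -21.5 dBFS.
Stage 2: overshoot 9.5 dB → 9.5/2 = 4.75 dB → -26.25 dBFS; +8 dB make-up → -18.25 dBFS.
Stage 3: -18.25 dBFS ≤ -12.5 dBFS, so stage 3 doesn't engage; output -18.25 dBFS.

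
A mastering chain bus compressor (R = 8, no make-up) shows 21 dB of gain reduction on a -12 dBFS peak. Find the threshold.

-36 dBFS

Gain reduction = -12 − (-33) = 21 dB; output overshoot = GR / (R − 1) = 21 / 7 = 3 dB.
Threshold = output − output overshoot = -33 − 3 = -36 dBFS.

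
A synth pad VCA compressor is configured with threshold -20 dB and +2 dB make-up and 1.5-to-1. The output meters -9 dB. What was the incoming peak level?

Remove make-up: -9 − 2 = -11 dB.
That's 9 dB above the -20 dB threshold.
Undo the ratio: input overshoot = 9 × 1.5 = 13.5 dB, giving input = -6.5 dB.

-6.5 dB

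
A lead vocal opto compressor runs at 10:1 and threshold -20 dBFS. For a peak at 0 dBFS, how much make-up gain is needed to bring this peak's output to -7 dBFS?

11 dB

Overshoot 20 dB → 20/10 = 2 dB after compression, so the compressed level is -20 + 2 = -18 dBFS.
Make-up = target − compressed = -7 − (-18) = 11 dB.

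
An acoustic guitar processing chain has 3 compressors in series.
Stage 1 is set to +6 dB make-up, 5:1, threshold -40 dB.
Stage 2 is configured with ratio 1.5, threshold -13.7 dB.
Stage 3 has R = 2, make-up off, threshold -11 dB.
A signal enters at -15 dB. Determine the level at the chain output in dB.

-29 dB

Stage 1: overshoot 25 dB → 25/5 = 5 dB → -35 dB; +6 dB make-up → -29 dB.
Stage 2: -29 dB is at or below the -13.7 dB threshold — no compression; output -29 dB.
Stage 3: -29 dB is at or below the -11 dB threshold — no compression; output -29 dB.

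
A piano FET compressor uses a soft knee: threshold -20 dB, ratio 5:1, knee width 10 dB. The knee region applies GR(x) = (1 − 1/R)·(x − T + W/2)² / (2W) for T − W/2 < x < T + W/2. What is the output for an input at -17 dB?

x − T + W/2 = -17 − (-20) + 5 = 8.
GR = (1 − 1/5) × 8² / 20 = 0.8 × 64 / 20 = 2.56 dB.
Output = -17 − 2.56 = -19.56 dB.

-19.56 dB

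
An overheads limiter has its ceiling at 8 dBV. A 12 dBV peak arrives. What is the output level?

At ∞:1, everything above 8 dBV is held at the ceiling.

8 dBV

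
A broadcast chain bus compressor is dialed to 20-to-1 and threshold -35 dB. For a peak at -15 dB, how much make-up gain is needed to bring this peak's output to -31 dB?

Without make-up, output = threshold + overshoot/20 = -35 + 1 = -34 dB.
Gap to target: 3 dB.

3 dB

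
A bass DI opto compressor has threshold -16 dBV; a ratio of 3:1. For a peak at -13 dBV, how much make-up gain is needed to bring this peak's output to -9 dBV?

The peak compresses to -16 + 3/3 = -15 dBV.
To reach -9 dBV requires -9 − (-15) = 6 dB of make-up.

6 dB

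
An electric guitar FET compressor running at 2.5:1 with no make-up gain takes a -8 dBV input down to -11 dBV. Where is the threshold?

Input is 5 dB above T (since output overshoot × R = input overshoot: (-11 − T)·2.5 = -8 − T gives T = -13 dBV).
Check: -13 + (-8 − (-13))/2.5 = -13 + 2 = -11 dBV. ✓

-13 dBV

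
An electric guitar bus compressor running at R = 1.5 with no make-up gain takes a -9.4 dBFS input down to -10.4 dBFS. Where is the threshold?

-12.4 dBFS

Gain reduction = -9.4 − (-10.4) = 1 dB; output overshoot = GR / (R − 1) = 1 / 0.5 = 2 dB.
Threshold = output − output overshoot = -10.4 − 2 = -12.4 dBFS.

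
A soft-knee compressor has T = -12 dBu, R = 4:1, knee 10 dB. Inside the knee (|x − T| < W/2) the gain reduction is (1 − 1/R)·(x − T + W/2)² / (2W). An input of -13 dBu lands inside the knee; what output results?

x − T + W/2 = -13 − (-12) + 5 = 4.
GR = (1 − 1/4) × 4² / 20 = 0.75 × 16 / 20 = 0.6 dB.
Output = -13 − 0.6 = -13.6 dBu.

-13.6 dBu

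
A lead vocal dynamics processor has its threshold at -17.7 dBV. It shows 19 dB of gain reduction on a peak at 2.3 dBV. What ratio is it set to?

Input overshoot = 2.3 − (-17.7) = 20 dB.
Output overshoot = 20 − 19 = 1 dB.
Ratio = input overshoot / output overshoot = 20 / 1 = 20.

20:1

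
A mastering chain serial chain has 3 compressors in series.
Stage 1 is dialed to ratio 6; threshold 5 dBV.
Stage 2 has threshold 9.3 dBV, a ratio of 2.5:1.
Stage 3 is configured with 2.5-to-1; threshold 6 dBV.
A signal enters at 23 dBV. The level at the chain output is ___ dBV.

6.8 dBV

Stage 1: overshoot 18 dB → 18/6 = 3 dB → 8 dBV.
Stage 2: below threshold (8 ≤ 9.3); passes unchanged; output 8 dBV.
Stage 3: 8 dBV is 2 dB over 6 dBV; at 2.5:1 that becomes 0.8 dB over, giving 6.8 dBV.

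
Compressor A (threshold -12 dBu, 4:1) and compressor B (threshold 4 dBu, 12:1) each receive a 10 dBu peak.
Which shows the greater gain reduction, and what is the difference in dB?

A: GR = 22 − 22/4 = 16.5 dB.
B: GR = 6 − 6/12 = 5.5 dB.
A reduces 11 dB more.

A, by 11 dB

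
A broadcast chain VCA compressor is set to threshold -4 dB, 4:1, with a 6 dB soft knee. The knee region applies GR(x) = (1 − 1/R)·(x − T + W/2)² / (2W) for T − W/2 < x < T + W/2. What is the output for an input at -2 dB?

x − T + W/2 = -2 − (-4) + 3 = 5.
GR = (1 − 1/4) × 5² / 12 = 0.75 × 25 / 12 = 1.5625 dB.
Output = -2 − 1.5625 = -3.5625 dB.

-3.5625 dB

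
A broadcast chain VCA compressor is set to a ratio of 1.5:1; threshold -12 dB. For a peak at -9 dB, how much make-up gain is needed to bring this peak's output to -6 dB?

4 dB

Without make-up, output = threshold + overshoot/1.5 = -12 + 2 = -10 dB.
Gap to target: 4 dB.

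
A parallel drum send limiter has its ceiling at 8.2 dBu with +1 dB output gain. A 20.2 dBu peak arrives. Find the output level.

A brickwall limiter is an ∞:1 compressor: any input above the ceiling is clamped to 8.2 dBu.
Output gain then adds 1 dB: 8.2 + 1 = 9.2 dBu.

9.2 dBu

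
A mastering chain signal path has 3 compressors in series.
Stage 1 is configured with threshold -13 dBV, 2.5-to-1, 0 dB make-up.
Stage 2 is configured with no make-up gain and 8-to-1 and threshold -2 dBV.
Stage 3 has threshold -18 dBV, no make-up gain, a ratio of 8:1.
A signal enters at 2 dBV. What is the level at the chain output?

Stage 1: 15 dB above -13 dBV, reduced 2.5:1 to 6 dB above → -7 dBV.
Stage 2: -7 dBV ≤ -2 dBV, so stage 2 doesn't engage; output -7 dBV.
Stage 3: -7 dBV is 11 dB over -18 dBV; at 8:1 that becomes 1.375 dB over, giving -16.625 dBV.

-16.625 dBV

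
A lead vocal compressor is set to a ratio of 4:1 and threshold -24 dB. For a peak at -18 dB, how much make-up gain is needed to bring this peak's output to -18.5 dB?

4 dB

Without make-up, output = threshold + overshoot/4 = -24 + 1.5 = -22.5 dB.
Gap to target: 4 dB.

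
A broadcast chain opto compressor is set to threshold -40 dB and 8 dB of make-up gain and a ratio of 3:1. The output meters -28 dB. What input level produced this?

Before make-up, the level was -28 − 8 = -36 dB.
Post-compression overshoot = -36 − (-40) = 4 dB.
Input overshoot = R × output overshoot = 12 dB → input = -40 + 12 = -28 dB.

-28 dB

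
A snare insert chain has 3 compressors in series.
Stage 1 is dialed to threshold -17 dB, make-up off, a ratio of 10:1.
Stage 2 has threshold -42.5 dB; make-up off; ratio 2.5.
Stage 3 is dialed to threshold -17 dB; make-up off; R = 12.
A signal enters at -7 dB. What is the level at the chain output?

Stage 1: -7 dB is 10 dB over -17 dB; at 10:1 that becomes 1 dB over, giving -16 dB.
Stage 2: 26.5 dB above -42.5 dB, reduced 2.5:1 to 10.6 dB above → -31.9 dB.
Stage 3: -31.9 dB ≤ -17 dB, so stage 3 doesn't engage; output -31.9 dB.

-31.9 dB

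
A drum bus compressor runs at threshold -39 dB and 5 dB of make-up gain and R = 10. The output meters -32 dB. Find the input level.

-19 dB

Remove make-up: -32 − 5 = -37 dB.
Post-compression overshoot = -37 − (-39) = 2 dB.
Input overshoot = R × output overshoot = 20 dB → input = -39 + 20 = -19 dB.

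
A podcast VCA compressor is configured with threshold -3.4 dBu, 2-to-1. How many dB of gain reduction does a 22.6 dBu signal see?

13 dB

22.6 dBu exceeds the threshold by 26 dB.
A 2:1 ratio leaves 13 dB of that excess.
GR = overshoot in − overshoot out = 26 − 13 = 13 dB.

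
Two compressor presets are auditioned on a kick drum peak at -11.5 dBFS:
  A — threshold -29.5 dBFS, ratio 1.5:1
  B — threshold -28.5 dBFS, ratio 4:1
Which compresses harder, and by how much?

B, by 6.75 dB

A: GR = 18 − 18/1.5 = 6 dB.
B: GR = 17 − 17/4 = 12.75 dB.
B applies 6.75 dB more gain reduction.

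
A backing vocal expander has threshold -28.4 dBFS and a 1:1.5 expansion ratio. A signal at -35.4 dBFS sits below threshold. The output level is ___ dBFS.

-38.9 dBFS

The input is 7 dB below the -28.4 dBFS threshold.
A 1:1.5 expander multiplies undershoot by 1.5: 7 × 1.5 = 10.5 dB below threshold.
Output = -28.4 − 10.5 = -38.9 dBFS.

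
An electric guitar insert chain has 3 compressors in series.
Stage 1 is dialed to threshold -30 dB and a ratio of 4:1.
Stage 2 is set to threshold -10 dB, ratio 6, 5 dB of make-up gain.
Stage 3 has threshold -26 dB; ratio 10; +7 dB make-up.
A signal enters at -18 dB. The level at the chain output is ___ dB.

Stage 1: -18 dB is 12 dB over -30 dB; at 4:1 that becomes 3 dB over, giving -27 dB.
Stage 2: -27 dB ≤ -10 dB, so stage 2 doesn't engage; make-up brings it to -22 dB.
Stage 3: 4 dB above -26 dB, reduced 10:1 to 0.4 dB above → -25.6 dB; +7 dB make-up → -18.6 dB.

-18.6 dB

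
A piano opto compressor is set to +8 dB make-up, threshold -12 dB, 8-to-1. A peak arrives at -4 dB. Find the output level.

The input is 8 dB above the -12 dB threshold.
8:1 compression reduces that to 8/8 = 1 dB over.
So the level is -12 + 1 = -11 dB; make-up adds 8 dB, giving -3 dB.

-3 dB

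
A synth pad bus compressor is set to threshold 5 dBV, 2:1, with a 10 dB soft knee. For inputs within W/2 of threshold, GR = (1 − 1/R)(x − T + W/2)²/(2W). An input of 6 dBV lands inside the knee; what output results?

5.1 dBV

x − T + W/2 = 6 − 5 + 5 = 6.
GR = (1 − 1/2) × 6² / 20 = 0.5 × 36 / 20 = 0.9 dB.
Output = 6 − 0.9 = 5.1 dBV.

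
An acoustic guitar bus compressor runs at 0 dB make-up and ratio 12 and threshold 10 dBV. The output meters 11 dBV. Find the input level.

That's 1 dB above the 10 dBV threshold.
Input overshoot = R × output overshoot = 12 dB → input = 10 + 12 = 22 dBV.

22 dBV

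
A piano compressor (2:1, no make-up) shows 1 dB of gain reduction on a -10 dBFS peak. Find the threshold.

Input is 2 dB above T (since output overshoot × R = input overshoot: (-11 − T)·2 = -10 − T gives T = -12 dBFS).
Check: -12 + (-10 − (-12))/2 = -12 + 1 = -11 dBFS. ✓

-12 dBFS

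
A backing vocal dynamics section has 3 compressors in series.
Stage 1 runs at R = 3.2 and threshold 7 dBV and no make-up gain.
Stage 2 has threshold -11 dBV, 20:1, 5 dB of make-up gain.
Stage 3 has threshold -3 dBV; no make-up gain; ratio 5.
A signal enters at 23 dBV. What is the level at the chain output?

-4.85 dBV

Stage 1: overshoot 16 dB → 16/3.2 = 5 dB → 12 dBV.
Stage 2: 12 dBV is 23 dB over -11 dBV; at 20:1 that becomes 1.15 dB over, giving -9.85 dBV; +5 dB make-up → -4.85 dBV.
Stage 3: -4.85 dBV ≤ -3 dBV, so stage 3 doesn't engage; output -4.85 dBV.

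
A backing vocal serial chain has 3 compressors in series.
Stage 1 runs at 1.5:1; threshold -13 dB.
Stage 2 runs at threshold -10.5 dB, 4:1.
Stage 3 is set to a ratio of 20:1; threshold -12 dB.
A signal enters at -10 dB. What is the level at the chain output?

-11.95 dB

Stage 1: 3 dB above -13 dB, reduced 1.5:1 to 2 dB above → -11 dB.
Stage 2: -11 dB is at or below the -10.5 dB threshold — no compression; output -11 dB.
Stage 3: 1 dB above -12 dB, reduced 20:1 to 0.05 dB above → -11.95 dB.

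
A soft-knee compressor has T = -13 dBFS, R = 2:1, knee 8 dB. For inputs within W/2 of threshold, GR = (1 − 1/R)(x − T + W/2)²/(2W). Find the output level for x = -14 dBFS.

-14.28125 dBFS

x − T + W/2 = -14 − (-13) + 4 = 3.
GR = (1 − 1/2) × 3² / 16 = 0.5 × 9 / 16 = 0.28125 dB.
Output = -14 − 0.28125 = -14.28125 dBFS.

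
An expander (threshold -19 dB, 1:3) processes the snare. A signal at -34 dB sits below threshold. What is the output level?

Undershoot = (-19) − (-34) = 15 dB.
At 1:3, that expands to 45 dB under threshold.
Output = -19 − 45 = -64 dB.

-64 dB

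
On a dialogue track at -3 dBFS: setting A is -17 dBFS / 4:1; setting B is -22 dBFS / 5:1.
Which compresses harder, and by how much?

A: GR = 14 − 14/4 = 10.5 dB.
B: GR = 19 − 19/5 = 15.2 dB.
B applies 4.7 dB more gain reduction.

B, by 4.7 dB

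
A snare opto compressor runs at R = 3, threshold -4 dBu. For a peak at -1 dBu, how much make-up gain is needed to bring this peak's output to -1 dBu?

2 dB

The peak compresses to -4 + 3/3 = -3 dBu.
To reach -1 dBu requires -1 − (-3) = 2 dB of make-up.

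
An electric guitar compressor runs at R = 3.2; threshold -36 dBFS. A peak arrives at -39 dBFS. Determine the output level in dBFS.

-39 dBFS is 3 dB below the -36 dBFS threshold, so no gain reduction is applied.
Output = input = -39 dBFS.

-39 dBFS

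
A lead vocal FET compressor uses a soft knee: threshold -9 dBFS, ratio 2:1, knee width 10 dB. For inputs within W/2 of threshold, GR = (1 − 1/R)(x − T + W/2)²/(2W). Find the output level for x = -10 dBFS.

x − T + W/2 = -10 − (-9) + 5 = 4.
GR = (1 − 1/2) × 4² / 20 = 0.5 × 16 / 20 = 0.4 dB.
Output = -10 − 0.4 = -10.4 dBFS.

-10.4 dBFS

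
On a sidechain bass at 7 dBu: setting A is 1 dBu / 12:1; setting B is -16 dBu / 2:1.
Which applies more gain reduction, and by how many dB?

B, by 6 dB

A: overshoot 6 dB → output overshoot 0.5 dB → GR 5.5 dB.
B: overshoot 23 dB → output overshoot 11.5 dB → GR 11.5 dB.
B reduces 6 dB more.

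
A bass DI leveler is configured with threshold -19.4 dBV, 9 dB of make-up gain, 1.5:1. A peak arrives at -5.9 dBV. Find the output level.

The input is 13.5 dB above the -19.4 dBV threshold.
At 1.5:1 the overshoot is divided by 1.5, leaving 9 dB above threshold.
Output = -19.4 + 9 = -10.4 dBV; make-up adds 9 dB, giving -1.4 dBV.

-1.4 dBV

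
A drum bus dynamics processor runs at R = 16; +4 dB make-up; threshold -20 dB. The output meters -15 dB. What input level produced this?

Remove make-up: -15 − 4 = -19 dB.
Post-compression overshoot = -19 − (-20) = 1 dB.
Undo the ratio: input overshoot = 1 × 16 = 16 dB, giving input = -4 dB.

-4 dB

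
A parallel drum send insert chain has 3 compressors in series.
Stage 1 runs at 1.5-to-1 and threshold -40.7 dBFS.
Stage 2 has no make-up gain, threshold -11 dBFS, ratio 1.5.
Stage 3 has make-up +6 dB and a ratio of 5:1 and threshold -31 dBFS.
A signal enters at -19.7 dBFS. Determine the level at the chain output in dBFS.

-24.14 dBFS

Stage 1: -19.7 dBFS is 21 dB over -40.7 dBFS; at 1.5:1 that becomes 14 dB over, giving -26.7 dBFS.
Stage 2: -26.7 dBFS is at or below the -11 dBFS threshold — no compression; output -26.7 dBFS.
Stage 3: 4.3 dB above -31 dBFS, reduced 5:1 to 0.86 dB above → -30.14 dBFS; +6 dB make-up → -24.14 dBFS.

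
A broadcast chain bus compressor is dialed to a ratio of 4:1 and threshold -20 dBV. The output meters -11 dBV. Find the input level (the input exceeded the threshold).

16 dBV

That's 9 dB above the -20 dBV threshold.
Before 4:1 compression the overshoot was 9 × 4 = 36 dB, so input = -20 + 36 = 16 dBV.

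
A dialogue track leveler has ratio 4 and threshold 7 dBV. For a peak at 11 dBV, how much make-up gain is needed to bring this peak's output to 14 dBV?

Overshoot 4 dB → 4/4 = 1 dB after compression, so the compressed level is 7 + 1 = 8 dBV.
Make-up = target − compressed = 14 − 8 = 6 dB.

6 dB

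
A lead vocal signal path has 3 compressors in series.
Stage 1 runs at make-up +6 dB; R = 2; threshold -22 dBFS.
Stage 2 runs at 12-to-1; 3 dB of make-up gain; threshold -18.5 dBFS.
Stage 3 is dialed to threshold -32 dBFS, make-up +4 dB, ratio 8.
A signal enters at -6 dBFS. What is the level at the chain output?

-25.828125 dBFS

Stage 1: -6 dBFS is 16 dB over -22 dBFS; at 2:1 that becomes 8 dB over, giving -14 dBFS; +6 dB make-up → -8 dBFS.
Stage 2: overshoot 10.5 dB → 10.5/12 = 0.875 dB → -17.625 dBFS; +3 dB make-up → -14.625 dBFS.
Stage 3: overshoot 17.375 dB → 17.375/8 = 2.171875 dB → -29.828125 dBFS; +4 dB make-up → -25.828125 dBFS.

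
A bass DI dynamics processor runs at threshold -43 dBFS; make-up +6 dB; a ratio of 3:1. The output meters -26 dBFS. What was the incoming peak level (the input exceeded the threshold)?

-10 dBFS

Stripping the +6 dB make-up gives -32 dBFS at the gain stage.
That's 11 dB above the -43 dBFS threshold.
Undo the ratio: input overshoot = 11 × 3 = 33 dB, giving input = -10 dBFS.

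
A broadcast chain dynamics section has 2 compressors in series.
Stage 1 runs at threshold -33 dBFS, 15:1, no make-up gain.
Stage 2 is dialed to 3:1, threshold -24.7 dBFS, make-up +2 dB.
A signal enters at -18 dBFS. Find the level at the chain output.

-30 dBFS

Stage 1: 15 dB above -33 dBFS, reduced 15:1 to 1 dB above → -32 dBFS.
Stage 2: -32 dBFS ≤ -24.7 dBFS, so stage 2 doesn't engage; make-up brings it to -30 dBFS.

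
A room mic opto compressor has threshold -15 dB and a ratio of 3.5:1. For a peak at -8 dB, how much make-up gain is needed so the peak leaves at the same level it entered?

Without make-up, output = threshold + overshoot/3.5 = -15 + 2 = -13 dB.
Gap to target: 5 dB.

5 dB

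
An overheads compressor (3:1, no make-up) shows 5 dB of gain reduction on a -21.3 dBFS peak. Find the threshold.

-28.8 dBFS

Input is 7.5 dB above T (since output overshoot × R = input overshoot: (-26.3 − T)·3 = -21.3 − T gives T = -28.8 dBFS).
Check: -28.8 + (-21.3 − (-28.8))/3 = -28.8 + 2.5 = -26.3 dBFS. ✓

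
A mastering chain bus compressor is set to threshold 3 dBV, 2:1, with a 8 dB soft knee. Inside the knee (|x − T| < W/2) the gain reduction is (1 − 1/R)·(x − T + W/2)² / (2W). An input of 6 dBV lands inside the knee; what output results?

4.46875 dBV

x − T + W/2 = 6 − 3 + 4 = 7.
GR = (1 − 1/2) × 7² / 16 = 0.5 × 49 / 16 = 1.53125 dB.
Output = 6 − 1.53125 = 4.46875 dBV.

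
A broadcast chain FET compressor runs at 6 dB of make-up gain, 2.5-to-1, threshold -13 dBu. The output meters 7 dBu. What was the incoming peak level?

22 dBu

Remove make-up: 7 − 6 = 1 dBu.
That's 14 dB above the -13 dBu threshold.
Undo the ratio: input overshoot = 14 × 2.5 = 35 dB, giving input = 22 dBu.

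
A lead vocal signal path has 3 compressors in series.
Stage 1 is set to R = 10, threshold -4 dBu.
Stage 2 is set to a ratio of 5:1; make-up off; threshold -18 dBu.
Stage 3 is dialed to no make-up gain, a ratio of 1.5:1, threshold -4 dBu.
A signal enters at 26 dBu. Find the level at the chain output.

Stage 1: 26 dBu is 30 dB over -4 dBu; at 10:1 that becomes 3 dB over, giving -1 dBu.
Stage 2: -1 dBu is 17 dB over -18 dBu; at 5:1 that becomes 3.4 dB over, giving -14.6 dBu.
Stage 3: -14.6 dBu is at or below the -4 dBu threshold — no compression; output -14.6 dBu.

-14.6 dBu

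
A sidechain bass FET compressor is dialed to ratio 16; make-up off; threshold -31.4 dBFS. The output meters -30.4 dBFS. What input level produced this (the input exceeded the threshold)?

Post-compression overshoot = -30.4 − (-31.4) = 1 dB.
Input overshoot = R × output overshoot = 16 dB → input = -31.4 + 16 = -15.4 dBFS.

-15.4 dBFS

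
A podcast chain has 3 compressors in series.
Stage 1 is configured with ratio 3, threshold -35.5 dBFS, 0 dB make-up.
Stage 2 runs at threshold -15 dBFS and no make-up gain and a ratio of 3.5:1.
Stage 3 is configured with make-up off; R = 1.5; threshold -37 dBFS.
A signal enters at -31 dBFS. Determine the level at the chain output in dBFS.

Stage 1: -31 dBFS is 4.5 dB over -35.5 dBFS; at 3:1 that becomes 1.5 dB over, giving -34 dBFS.
Stage 2: below threshold (-34 ≤ -15); passes unchanged; output -34 dBFS.
Stage 3: 3 dB above -37 dBFS, reduced 1.5:1 to 2 dB above → -35 dBFS.

-35 dBFS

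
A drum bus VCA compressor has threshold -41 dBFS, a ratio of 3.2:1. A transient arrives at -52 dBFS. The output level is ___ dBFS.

-52 dBFS is 11 dB below the -41 dBFS threshold, so no gain reduction is applied.
Output = input = -52 dBFS.

-52 dBFS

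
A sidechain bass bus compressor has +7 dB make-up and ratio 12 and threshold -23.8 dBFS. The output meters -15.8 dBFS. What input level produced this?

Remove make-up: -15.8 − 7 = -22.8 dBFS.
The compressed level sits -22.8 − (-23.8) = 1 dB over threshold.
Input overshoot = R × output overshoot = 12 dB → input = -23.8 + 12 = -11.8 dBFS.

-11.8 dBFS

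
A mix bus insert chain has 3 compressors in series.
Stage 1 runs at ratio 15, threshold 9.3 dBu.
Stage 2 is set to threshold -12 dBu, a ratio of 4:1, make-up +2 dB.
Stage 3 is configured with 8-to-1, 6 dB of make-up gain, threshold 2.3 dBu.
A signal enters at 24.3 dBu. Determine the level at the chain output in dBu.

1.575 dBu

Stage 1: overshoot 15 dB → 15/15 = 1 dB → 10.3 dBu.
Stage 2: 10.3 dBu is 22.3 dB over -12 dBu; at 4:1 that becomes 5.575 dB over, giving -6.425 dBu; +2 dB make-up → -4.425 dBu.
Stage 3: below threshold (-4.425 ≤ 2.3); passes unchanged; make-up brings it to 1.575 dBu.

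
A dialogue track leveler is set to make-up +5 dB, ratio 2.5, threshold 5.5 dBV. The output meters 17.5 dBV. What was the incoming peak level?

23 dBV

Remove make-up: 17.5 − 5 = 12.5 dBV.
That's 7 dB above the 5.5 dBV threshold.
Undo the ratio: input overshoot = 7 × 2.5 = 17.5 dB, giving input = 23 dBV.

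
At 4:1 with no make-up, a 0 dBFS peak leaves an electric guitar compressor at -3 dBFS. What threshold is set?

Let T be the threshold. Output overshoot = (input overshoot)/R, so -3 − T = (0 − T)/4.
4·(-3 − T) = 0 − T → 3·T = -12 − 0 = -12.
T = -12/3 = -4 dBFS.

-4 dBFS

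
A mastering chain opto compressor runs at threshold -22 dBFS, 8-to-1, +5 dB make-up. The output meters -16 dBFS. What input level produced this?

Before make-up, the level was -16 − 5 = -21 dBFS.
Post-compression overshoot = -21 − (-22) = 1 dB.
Before 8:1 compression the overshoot was 1 × 8 = 8 dB, so input = -22 + 8 = -14 dBFS.

-14 dBFS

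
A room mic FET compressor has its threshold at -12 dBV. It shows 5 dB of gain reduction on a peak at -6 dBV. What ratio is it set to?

Input overshoot = -6 − (-12) = 6 dB.
Output overshoot = 6 − 5 = 1 dB.
Ratio = input overshoot / output overshoot = 6 / 1 = 6.

6:1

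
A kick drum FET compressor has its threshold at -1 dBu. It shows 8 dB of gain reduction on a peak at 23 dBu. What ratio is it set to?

Input overshoot = 23 − (-1) = 24 dB.
Output overshoot = 24 − 8 = 16 dB.
Ratio = input overshoot / output overshoot = 24 / 16 = 1.5.

1.5:1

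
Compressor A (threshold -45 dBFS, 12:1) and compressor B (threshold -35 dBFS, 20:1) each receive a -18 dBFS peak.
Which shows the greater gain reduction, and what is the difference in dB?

A, by 8.6 dB

A: overshoot 27 dB → output overshoot 2.25 dB → GR 24.75 dB.
B: overshoot 17 dB → output overshoot 0.85 dB → GR 16.15 dB.
A reduces 8.6 dB more.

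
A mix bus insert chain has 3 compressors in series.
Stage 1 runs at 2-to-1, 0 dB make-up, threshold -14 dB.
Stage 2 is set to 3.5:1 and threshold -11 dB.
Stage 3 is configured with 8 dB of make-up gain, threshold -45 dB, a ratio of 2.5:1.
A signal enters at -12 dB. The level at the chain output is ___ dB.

-24.2 dB

Stage 1: -12 dB is 2 dB over -14 dB; at 2:1 that becomes 1 dB over, giving -13 dB.
Stage 2: below threshold (-13 ≤ -11); passes unchanged; output -13 dB.
Stage 3: -13 dB is 32 dB over -45 dB; at 2.5:1 that becomes 12.8 dB over, giving -32.2 dB; +8 dB make-up → -24.2 dB.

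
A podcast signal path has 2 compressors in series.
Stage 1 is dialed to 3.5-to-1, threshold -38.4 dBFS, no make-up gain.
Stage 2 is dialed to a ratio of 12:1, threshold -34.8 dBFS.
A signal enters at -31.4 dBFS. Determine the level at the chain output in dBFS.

-36.4 dBFS

Stage 1: -31.4 dBFS is 7 dB over -38.4 dBFS; at 3.5:1 that becomes 2 dB over, giving -36.4 dBFS.
Stage 2: -36.4 dBFS ≤ -34.8 dBFS, so stage 2 doesn't engage; output -36.4 dBFS.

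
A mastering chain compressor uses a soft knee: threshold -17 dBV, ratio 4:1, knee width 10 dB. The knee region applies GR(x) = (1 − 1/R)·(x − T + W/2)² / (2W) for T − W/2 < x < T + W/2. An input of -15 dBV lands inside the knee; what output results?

x − T + W/2 = -15 − (-17) + 5 = 7.
GR = (1 − 1/4) × 7² / 20 = 0.75 × 49 / 20 = 1.8375 dB.
Output = -15 − 1.8375 = -16.8375 dBV.

-16.8375 dBV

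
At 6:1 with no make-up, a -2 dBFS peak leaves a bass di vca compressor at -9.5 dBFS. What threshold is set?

Let T be the threshold. Output overshoot = (input overshoot)/R, so -9.5 − T = (-2 − T)/6.
6·(-9.5 − T) = -2 − T → 5·T = -57 − (-2) = -55.
T = -55/5 = -11 dBFS.

-11 dBFS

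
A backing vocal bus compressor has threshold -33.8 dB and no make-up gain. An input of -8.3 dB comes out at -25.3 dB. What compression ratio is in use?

3:1

Input overshoot = -8.3 − (-33.8) = 25.5 dB; output overshoot = -25.3 − (-33.8) = 8.5 dB.
Ratio = 25.5 / 8.5 = 3.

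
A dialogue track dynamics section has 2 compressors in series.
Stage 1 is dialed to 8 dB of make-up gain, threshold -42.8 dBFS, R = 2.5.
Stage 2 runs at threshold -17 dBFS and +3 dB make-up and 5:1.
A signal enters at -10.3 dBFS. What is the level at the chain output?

Stage 1: overshoot 32.5 dB → 32.5/2.5 = 13 dB → -29.8 dBFS; +8 dB make-up → -21.8 dBFS.
Stage 2: below threshold (-21.8 ≤ -17); passes unchanged; make-up brings it to -18.8 dBFS.

-18.8 dBFS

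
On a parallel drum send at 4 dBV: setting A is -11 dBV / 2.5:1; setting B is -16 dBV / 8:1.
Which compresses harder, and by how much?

B, by 8.5 dB

A: overshoot 15 dB → output overshoot 6 dB → GR 9 dB.
B: overshoot 20 dB → output overshoot 2.5 dB → GR 17.5 dB.
Difference: 8.5 dB in favour of B.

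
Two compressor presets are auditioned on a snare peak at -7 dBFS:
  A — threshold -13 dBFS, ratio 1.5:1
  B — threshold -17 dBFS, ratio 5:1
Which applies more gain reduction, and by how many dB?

B, by 6 dB

A: GR = 6 − 6/1.5 = 2 dB.
B: GR = 10 − 10/5 = 8 dB.
B reduces 6 dB more.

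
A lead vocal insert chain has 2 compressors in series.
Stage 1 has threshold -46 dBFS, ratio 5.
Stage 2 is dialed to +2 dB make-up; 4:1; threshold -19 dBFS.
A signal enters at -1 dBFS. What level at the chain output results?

Stage 1: -1 dBFS is 45 dB over -46 dBFS; at 5:1 that becomes 9 dB over, giving -37 dBFS.
Stage 2: -37 dBFS is at or below the -19 dBFS threshold — no compression; make-up brings it to -35 dBFS.

-35 dBFS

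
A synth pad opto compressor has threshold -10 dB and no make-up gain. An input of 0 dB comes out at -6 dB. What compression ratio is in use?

2.5:1

Input overshoot = 0 − (-10) = 10 dB; output overshoot = -6 − (-10) = 4 dB.
Ratio = 10 / 4 = 2.5.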